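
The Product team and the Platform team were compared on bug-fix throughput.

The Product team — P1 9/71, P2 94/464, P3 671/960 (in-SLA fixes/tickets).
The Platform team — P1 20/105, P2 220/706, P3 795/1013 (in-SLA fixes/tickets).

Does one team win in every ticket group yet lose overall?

No

P1: the Product team 9/71 = 12.7%, the Platform team 20/105 = 19.0% → the Platform team
P2: the Product team 94/464 = 20.3%, the Platform team 220/706 = 31.2% → the Platform team
P3: the Product team 671/960 = 69.9%, the Platform team 795/1013 = 78.5% → the Platform team
Overall: the Product team 774/1495 = 51.8%, the Platform team 1035/1824 = 56.7% → the Platform team
The Platform team wins overall and in every ticket group — no reversal.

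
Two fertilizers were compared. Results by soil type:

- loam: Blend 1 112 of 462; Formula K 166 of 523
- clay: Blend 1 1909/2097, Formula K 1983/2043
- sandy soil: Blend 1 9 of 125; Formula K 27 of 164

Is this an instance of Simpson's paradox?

No

Loam: Blend 1 112/462 = 24.2%, Formula K 166/523 = 31.7% → Formula K
Clay: Blend 1 1909/2097 = 91.0%, Formula K 1983/2043 = 97.1% → Formula K
Sandy soil: Blend 1 9/125 = 7.2%, Formula K 27/164 = 16.5% → Formula K
Overall: Blend 1 2030/2684 = 75.6%, Formula K 2176/2730 = 79.7% → Formula K
Formula K wins overall and in every soil group — no reversal.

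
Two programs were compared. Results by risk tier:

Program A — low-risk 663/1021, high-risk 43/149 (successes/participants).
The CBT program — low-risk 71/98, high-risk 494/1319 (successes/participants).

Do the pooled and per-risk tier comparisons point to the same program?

Low-risk: Program A 663/1021 = 64.9%, the CBT program 71/98 = 72.4% → the CBT program
High-risk: Program A 43/149 = 28.9%, the CBT program 494/1319 = 37.5% → the CBT program
Overall: Program A 706/1170 = 60.3%, the CBT program 565/1417 = 39.9% → Program A
The CBT program wins each risk group but Program A wins overall — the comparison reverses. The CBT program's participants skew toward high-risk, which has a lower base rate.

No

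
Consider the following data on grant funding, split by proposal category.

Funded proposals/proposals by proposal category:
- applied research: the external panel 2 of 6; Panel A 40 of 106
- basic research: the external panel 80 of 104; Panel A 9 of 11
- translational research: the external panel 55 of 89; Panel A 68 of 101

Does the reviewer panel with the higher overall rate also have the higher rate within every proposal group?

Applied research: the external panel 2/6 = 33.3%, Panel A 40/106 = 37.7% → Panel A
Basic research: the external panel 80/104 = 76.9%, Panel A 9/11 = 81.8% → Panel A
Translational research: the external panel 55/89 = 61.8%, Panel A 68/101 = 67.3% → Panel A
Overall: the external panel 137/199 = 68.8%, Panel A 117/218 = 53.7% → the external panel
Panel A wins each proposal group but the external panel wins overall — the comparison reverses. Panel A's proposals skew toward applied research, which has a lower base rate.

No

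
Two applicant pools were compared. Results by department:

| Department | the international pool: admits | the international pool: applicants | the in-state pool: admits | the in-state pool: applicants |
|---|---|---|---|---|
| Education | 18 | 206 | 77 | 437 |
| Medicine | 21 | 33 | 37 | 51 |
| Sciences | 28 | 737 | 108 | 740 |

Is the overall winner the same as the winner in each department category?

Education: the international pool 18/206 = 8.7%, the in-state pool 77/437 = 17.6% → the in-state pool
Medicine: the international pool 21/33 = 63.6%, the in-state pool 37/51 = 72.5% → the in-state pool
Sciences: the international pool 28/737 = 3.8%, the in-state pool 108/740 = 14.6% → the in-state pool
Overall: the international pool 67/976 = 6.9%, the in-state pool 222/1228 = 18.1% → the in-state pool
The in-state pool wins overall and in every department group — no reversal.

Yes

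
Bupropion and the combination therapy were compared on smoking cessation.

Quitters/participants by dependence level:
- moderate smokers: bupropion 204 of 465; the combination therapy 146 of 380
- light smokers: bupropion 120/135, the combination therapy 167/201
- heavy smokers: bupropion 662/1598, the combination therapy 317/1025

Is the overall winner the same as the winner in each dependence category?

Yes

Moderate smokers: bupropion 204/465 = 43.9%, the combination therapy 146/380 = 38.4% → bupropion
Light smokers: bupropion 120/135 = 88.9%, the combination therapy 167/201 = 83.1% → bupropion
Heavy smokers: bupropion 662/1598 = 41.4%, the combination therapy 317/1025 = 30.9% → bupropion
Overall: bupropion 986/2198 = 44.9%, the combination therapy 630/1606 = 39.2% → bupropion
Bupropion wins overall and in every dependence group — no reversal.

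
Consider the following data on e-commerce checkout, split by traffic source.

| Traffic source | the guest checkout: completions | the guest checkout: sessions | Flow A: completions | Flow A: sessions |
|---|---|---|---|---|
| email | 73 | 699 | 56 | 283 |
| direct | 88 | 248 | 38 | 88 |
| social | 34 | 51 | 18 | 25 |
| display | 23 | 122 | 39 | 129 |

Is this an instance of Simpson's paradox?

No

Email: the guest checkout 73/699 = 10.4%, Flow A 56/283 = 19.8% → Flow A
Direct: the guest checkout 88/248 = 35.5%, Flow A 38/88 = 43.2% → Flow A
Social: the guest checkout 34/51 = 66.7%, Flow A 18/25 = 72.0% → Flow A
Display: the guest checkout 23/122 = 18.9%, Flow A 39/129 = 30.2% → Flow A
Overall: the guest checkout 218/1120 = 19.5%, Flow A 151/525 = 28.8% → Flow A
Flow A wins overall and in every traffic group — no reversal.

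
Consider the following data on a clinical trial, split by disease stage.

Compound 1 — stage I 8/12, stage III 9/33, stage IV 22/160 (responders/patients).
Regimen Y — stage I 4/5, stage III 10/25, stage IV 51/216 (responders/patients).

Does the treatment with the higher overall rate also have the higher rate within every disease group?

Yes

Stage I: Compound 1 8/12 = 66.7%, Regimen Y 4/5 = 80.0% → Regimen Y
Stage III: Compound 1 9/33 = 27.3%, Regimen Y 10/25 = 40.0% → Regimen Y
Stage IV: Compound 1 22/160 = 13.8%, Regimen Y 51/216 = 23.6% → Regimen Y
Overall: Compound 1 39/205 = 19.0%, Regimen Y 65/246 = 26.4% → Regimen Y
Regimen Y wins overall and in every disease group — no reversal.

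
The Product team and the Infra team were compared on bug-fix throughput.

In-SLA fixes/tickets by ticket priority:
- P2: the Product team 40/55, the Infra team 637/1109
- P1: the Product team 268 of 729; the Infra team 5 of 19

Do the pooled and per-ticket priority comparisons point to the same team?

No

P2: the Product team 40/55 = 72.7%, the Infra team 637/1109 = 57.4% → the Product team
P1: the Product team 268/729 = 36.8%, the Infra team 5/19 = 26.3% → the Product team
Overall: the Product team 308/784 = 39.3%, the Infra team 642/1128 = 56.9% → the Infra team
The Product team wins each ticket group but the Infra team wins overall — the comparison reverses. The Product team's tickets skew toward P1, which has a lower base rate.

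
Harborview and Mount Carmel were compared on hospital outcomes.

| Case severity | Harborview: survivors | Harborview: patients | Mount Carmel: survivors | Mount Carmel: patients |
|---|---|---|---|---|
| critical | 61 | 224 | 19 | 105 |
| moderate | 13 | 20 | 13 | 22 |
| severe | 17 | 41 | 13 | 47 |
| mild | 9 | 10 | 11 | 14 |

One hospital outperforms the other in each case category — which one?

Harborview

Critical: Harborview 61/224 = 27.2%, Mount Carmel 19/105 = 18.1% → Harborview
Moderate: Harborview 13/20 = 65.0%, Mount Carmel 13/22 = 59.1% → Harborview
Severe: Harborview 17/41 = 41.5%, Mount Carmel 13/47 = 27.7% → Harborview
Mild: Harborview 9/10 = 90.0%, Mount Carmel 11/14 = 78.6% → Harborview
Harborview has the higher rate in all 4 groups.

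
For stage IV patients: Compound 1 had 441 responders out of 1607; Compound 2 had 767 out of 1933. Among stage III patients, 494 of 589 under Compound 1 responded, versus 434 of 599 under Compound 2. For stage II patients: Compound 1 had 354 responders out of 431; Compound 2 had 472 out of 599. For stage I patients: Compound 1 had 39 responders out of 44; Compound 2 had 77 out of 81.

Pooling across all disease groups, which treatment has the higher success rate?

Compound 2

Stage IV: Compound 1 441/1607 = 27.4%, Compound 2 767/1933 = 39.7% → Compound 2
Stage III: Compound 1 494/589 = 83.9%, Compound 2 434/599 = 72.5% → Compound 1
Stage II: Compound 1 354/431 = 82.1%, Compound 2 472/599 = 78.8% → Compound 1
Stage I: Compound 1 39/44 = 88.6%, Compound 2 77/81 = 95.1% → Compound 2
Overall: Compound 1 1328/2671 = 49.7%, Compound 2 1750/3212 = 54.5% → Compound 2
(Neither sweeps every disease group, but Compound 2 has the higher pooled rate.)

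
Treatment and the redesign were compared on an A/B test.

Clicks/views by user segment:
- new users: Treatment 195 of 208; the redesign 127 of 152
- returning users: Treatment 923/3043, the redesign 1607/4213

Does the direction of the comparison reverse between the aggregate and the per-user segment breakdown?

No

New users: Treatment 195/208 = 93.8%, the redesign 127/152 = 83.6% → Treatment
Returning users: Treatment 923/3043 = 30.3%, the redesign 1607/4213 = 38.1% → the redesign
Overall: Treatment 1118/3251 = 34.4%, the redesign 1734/4365 = 39.7% → the redesign
Neither sweeps: Treatment wins 1 of 2 groups, the redesign wins 1. The redesign wins overall but not every group — no Simpson reversal.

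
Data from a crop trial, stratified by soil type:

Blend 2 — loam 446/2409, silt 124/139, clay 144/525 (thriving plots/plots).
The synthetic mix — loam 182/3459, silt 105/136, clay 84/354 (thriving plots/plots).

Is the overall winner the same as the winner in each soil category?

Loam: Blend 2 446/2409 = 18.5%, the synthetic mix 182/3459 = 5.3% → Blend 2
Silt: Blend 2 124/139 = 89.2%, the synthetic mix 105/136 = 77.2% → Blend 2
Clay: Blend 2 144/525 = 27.4%, the synthetic mix 84/354 = 23.7% → Blend 2
Overall: Blend 2 714/3073 = 23.2%, the synthetic mix 371/3949 = 9.4% → Blend 2
Blend 2 wins overall and in every soil group — no reversal.

Yes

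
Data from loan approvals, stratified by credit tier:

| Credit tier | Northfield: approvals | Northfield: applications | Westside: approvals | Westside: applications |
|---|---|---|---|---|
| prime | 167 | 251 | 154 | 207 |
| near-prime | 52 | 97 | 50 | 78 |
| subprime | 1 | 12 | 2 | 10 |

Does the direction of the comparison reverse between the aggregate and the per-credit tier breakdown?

Prime: Northfield 167/251 = 66.5%, Westside 154/207 = 74.4% → Westside
Near-prime: Northfield 52/97 = 53.6%, Westside 50/78 = 64.1% → Westside
Subprime: Northfield 1/12 = 8.3%, Westside 2/10 = 20.0% → Westside
Overall: Northfield 220/360 = 61.1%, Westside 206/295 = 69.8% → Westside
Westside wins overall and in every credit group — no reversal.

No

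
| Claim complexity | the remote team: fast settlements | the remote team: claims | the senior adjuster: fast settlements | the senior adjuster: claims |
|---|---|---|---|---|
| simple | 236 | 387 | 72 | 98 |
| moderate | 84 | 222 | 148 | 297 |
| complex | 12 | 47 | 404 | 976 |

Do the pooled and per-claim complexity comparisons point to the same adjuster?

No

Simple: the remote team 236/387 = 61.0%, the senior adjuster 72/98 = 73.5% → the senior adjuster
Moderate: the remote team 84/222 = 37.8%, the senior adjuster 148/297 = 49.8% → the senior adjuster
Complex: the remote team 12/47 = 25.5%, the senior adjuster 404/976 = 41.4% → the senior adjuster
Overall: the remote team 332/656 = 50.6%, the senior adjuster 624/1371 = 45.5% → the remote team
The senior adjuster wins each claim group but the remote team wins overall — the comparison reverses. The senior adjuster's claims skew toward complex, which has a lower base rate.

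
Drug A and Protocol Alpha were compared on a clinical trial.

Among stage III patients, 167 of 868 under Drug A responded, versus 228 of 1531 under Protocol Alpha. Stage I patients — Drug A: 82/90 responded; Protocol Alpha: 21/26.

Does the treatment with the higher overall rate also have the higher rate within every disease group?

Stage III: Drug A 167/868 = 19.2%, Protocol Alpha 228/1531 = 14.9% → Drug A
Stage I: Drug A 82/90 = 91.1%, Protocol Alpha 21/26 = 80.8% → Drug A
Overall: Drug A 249/958 = 26.0%, Protocol Alpha 249/1557 = 16.0% → Drug A
Drug A wins overall and in every disease group — no reversal.

Yes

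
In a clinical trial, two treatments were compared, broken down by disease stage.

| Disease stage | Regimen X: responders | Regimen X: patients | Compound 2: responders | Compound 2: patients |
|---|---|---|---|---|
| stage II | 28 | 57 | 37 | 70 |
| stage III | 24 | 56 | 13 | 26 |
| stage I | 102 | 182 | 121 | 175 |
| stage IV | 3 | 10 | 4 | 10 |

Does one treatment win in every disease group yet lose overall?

No

Stage II: Regimen X 28/57 = 49.1%, Compound 2 37/70 = 52.9% → Compound 2
Stage III: Regimen X 24/56 = 42.9%, Compound 2 13/26 = 50.0% → Compound 2
Stage I: Regimen X 102/182 = 56.0%, Compound 2 121/175 = 69.1% → Compound 2
Stage IV: Regimen X 3/10 = 30.0%, Compound 2 4/10 = 40.0% → Compound 2
Overall: Regimen X 157/305 = 51.5%, Compound 2 175/281 = 62.3% → Compound 2
Compound 2 wins overall and in every disease group — no reversal.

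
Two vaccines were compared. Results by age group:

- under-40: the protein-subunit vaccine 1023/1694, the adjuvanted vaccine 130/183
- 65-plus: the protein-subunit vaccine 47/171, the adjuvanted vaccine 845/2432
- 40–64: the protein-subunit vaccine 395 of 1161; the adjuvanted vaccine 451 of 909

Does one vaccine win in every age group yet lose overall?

Yes

Under-40: the protein-subunit vaccine 1023/1694 = 60.4%, the adjuvanted vaccine 130/183 = 71.0% → the adjuvanted vaccine
65-plus: the protein-subunit vaccine 47/171 = 27.5%, the adjuvanted vaccine 845/2432 = 34.7% → the adjuvanted vaccine
40–64: the protein-subunit vaccine 395/1161 = 34.0%, the adjuvanted vaccine 451/909 = 49.6% → the adjuvanted vaccine
Overall: the protein-subunit vaccine 1465/3026 = 48.4%, the adjuvanted vaccine 1426/3524 = 40.5% → the protein-subunit vaccine
The adjuvanted vaccine wins each age group but the protein-subunit vaccine wins overall — the comparison reverses. The adjuvanted vaccine's recipients skew toward 65-plus, which has a lower base rate.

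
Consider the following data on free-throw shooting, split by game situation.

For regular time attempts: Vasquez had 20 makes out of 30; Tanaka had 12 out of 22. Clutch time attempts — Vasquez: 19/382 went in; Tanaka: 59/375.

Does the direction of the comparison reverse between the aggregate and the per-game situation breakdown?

No

Regular time: Vasquez 20/30 = 66.7%, Tanaka 12/22 = 54.5% → Vasquez
Clutch time: Vasquez 19/382 = 5.0%, Tanaka 59/375 = 15.7% → Tanaka
Overall: Vasquez 39/412 = 9.5%, Tanaka 71/397 = 17.9% → Tanaka
Neither sweeps: Vasquez wins 1 of 2 groups, Tanaka wins 1. Tanaka wins overall but not every group — no Simpson reversal.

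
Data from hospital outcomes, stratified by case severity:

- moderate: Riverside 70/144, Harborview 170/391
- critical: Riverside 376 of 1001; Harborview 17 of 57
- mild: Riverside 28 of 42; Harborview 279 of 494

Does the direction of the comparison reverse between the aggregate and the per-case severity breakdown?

Moderate: Riverside 70/144 = 48.6%, Harborview 170/391 = 43.5% → Riverside
Critical: Riverside 376/1001 = 37.6%, Harborview 17/57 = 29.8% → Riverside
Mild: Riverside 28/42 = 66.7%, Harborview 279/494 = 56.5% → Riverside
Overall: Riverside 474/1187 = 39.9%, Harborview 466/942 = 49.5% → Harborview
Riverside wins each case group but Harborview wins overall — the comparison reverses. Riverside's patients skew toward critical, which has a lower base rate.

Yes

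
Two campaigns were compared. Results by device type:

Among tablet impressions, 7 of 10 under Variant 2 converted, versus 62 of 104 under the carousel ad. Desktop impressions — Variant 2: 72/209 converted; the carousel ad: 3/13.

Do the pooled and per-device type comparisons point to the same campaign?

No

Tablet: Variant 2 7/10 = 70.0%, the carousel ad 62/104 = 59.6% → Variant 2
Desktop: Variant 2 72/209 = 34.4%, the carousel ad 3/13 = 23.1% → Variant 2
Overall: Variant 2 79/219 = 36.1%, the carousel ad 65/117 = 55.6% → the carousel ad
Variant 2 wins each device group but the carousel ad wins overall — the comparison reverses. Variant 2's impressions skew toward desktop, which has a lower base rate.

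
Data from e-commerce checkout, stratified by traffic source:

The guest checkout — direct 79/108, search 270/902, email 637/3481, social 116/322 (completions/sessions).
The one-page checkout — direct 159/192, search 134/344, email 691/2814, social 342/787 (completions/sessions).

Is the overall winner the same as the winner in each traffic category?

Direct: the guest checkout 79/108 = 73.1%, the one-page checkout 159/192 = 82.8% → the one-page checkout
Search: the guest checkout 270/902 = 29.9%, the one-page checkout 134/344 = 39.0% → the one-page checkout
Email: the guest checkout 637/3481 = 18.3%, the one-page checkout 691/2814 = 24.6% → the one-page checkout
Social: the guest checkout 116/322 = 36.0%, the one-page checkout 342/787 = 43.5% → the one-page checkout
Overall: the guest checkout 1102/4813 = 22.9%, the one-page checkout 1326/4137 = 32.1% → the one-page checkout
The one-page checkout wins overall and in every traffic group — no reversal.

Yes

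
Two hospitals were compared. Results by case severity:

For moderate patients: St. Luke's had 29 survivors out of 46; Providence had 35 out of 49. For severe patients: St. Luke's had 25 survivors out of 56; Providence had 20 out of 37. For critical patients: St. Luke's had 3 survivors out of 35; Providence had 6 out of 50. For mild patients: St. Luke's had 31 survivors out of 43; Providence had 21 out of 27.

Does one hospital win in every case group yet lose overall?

Moderate: St. Luke's 29/46 = 63.0%, Providence 35/49 = 71.4% → Providence
Severe: St. Luke's 25/56 = 44.6%, Providence 20/37 = 54.1% → Providence
Critical: St. Luke's 3/35 = 8.6%, Providence 6/50 = 12.0% → Providence
Mild: St. Luke's 31/43 = 72.1%, Providence 21/27 = 77.8% → Providence
Overall: St. Luke's 88/180 = 48.9%, Providence 82/163 = 50.3% → Providence
Providence wins overall and in every case group — no reversal.

No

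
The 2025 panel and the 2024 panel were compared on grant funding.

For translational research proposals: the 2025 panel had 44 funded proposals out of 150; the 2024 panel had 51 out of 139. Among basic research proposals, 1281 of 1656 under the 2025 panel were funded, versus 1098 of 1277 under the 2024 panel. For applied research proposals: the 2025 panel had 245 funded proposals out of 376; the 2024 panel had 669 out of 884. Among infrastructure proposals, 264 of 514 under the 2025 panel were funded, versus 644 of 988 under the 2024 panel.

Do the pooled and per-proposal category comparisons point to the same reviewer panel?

Translational research: the 2025 panel 44/150 = 29.3%, the 2024 panel 51/139 = 36.7% → the 2024 panel
Basic research: the 2025 panel 1281/1656 = 77.4%, the 2024 panel 1098/1277 = 86.0% → the 2024 panel
Applied research: the 2025 panel 245/376 = 65.2%, the 2024 panel 669/884 = 75.7% → the 2024 panel
Infrastructure: the 2025 panel 264/514 = 51.4%, the 2024 panel 644/988 = 65.2% → the 2024 panel
Overall: the 2025 panel 1834/2696 = 68.0%, the 2024 panel 2462/3288 = 74.9% → the 2024 panel
The 2024 panel wins overall and in every proposal group — no reversal.

Yes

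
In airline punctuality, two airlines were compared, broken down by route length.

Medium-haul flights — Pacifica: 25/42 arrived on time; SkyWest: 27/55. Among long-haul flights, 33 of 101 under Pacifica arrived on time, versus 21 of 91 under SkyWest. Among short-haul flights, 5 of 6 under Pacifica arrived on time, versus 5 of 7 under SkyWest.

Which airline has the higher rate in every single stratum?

Pacifica

Medium-haul: Pacifica 25/42 = 59.5%, SkyWest 27/55 = 49.1% → Pacifica
Long-haul: Pacifica 33/101 = 32.7%, SkyWest 21/91 = 23.1% → Pacifica
Short-haul: Pacifica 5/6 = 83.3%, SkyWest 5/7 = 71.4% → Pacifica
Pacifica has the higher rate in all 3 groups.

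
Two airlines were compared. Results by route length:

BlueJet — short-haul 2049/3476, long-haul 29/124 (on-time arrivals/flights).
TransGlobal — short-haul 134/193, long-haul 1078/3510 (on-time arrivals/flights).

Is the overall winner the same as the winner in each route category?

Short-haul: BlueJet 2049/3476 = 58.9%, TransGlobal 134/193 = 69.4% → TransGlobal
Long-haul: BlueJet 29/124 = 23.4%, TransGlobal 1078/3510 = 30.7% → TransGlobal
Overall: BlueJet 2078/3600 = 57.7%, TransGlobal 1212/3703 = 32.7% → BlueJet
TransGlobal wins each route group but BlueJet wins overall — the comparison reverses. TransGlobal's flights skew toward long-haul, which has a lower base rate.

No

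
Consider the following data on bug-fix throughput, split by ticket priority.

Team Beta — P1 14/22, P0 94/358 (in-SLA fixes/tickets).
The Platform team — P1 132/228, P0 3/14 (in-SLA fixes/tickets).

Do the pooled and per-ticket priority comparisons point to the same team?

P1: Team Beta 14/22 = 63.6%, the Platform team 132/228 = 57.9% → Team Beta
P0: Team Beta 94/358 = 26.3%, the Platform team 3/14 = 21.4% → Team Beta
Overall: Team Beta 108/380 = 28.4%, the Platform team 135/242 = 55.8% → the Platform team
Team Beta wins each ticket group but the Platform team wins overall — the comparison reverses. Team Beta's tickets skew toward P0, which has a lower base rate.

No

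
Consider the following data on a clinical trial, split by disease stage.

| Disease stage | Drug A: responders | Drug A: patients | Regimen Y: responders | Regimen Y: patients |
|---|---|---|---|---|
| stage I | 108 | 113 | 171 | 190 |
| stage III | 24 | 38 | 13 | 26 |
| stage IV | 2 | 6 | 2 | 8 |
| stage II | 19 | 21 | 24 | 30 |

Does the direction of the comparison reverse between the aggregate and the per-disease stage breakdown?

Stage I: Drug A 108/113 = 95.6%, Regimen Y 171/190 = 90.0% → Drug A
Stage III: Drug A 24/38 = 63.2%, Regimen Y 13/26 = 50.0% → Drug A
Stage IV: Drug A 2/6 = 33.3%, Regimen Y 2/8 = 25.0% → Drug A
Stage II: Drug A 19/21 = 90.5%, Regimen Y 24/30 = 80.0% → Drug A
Overall: Drug A 153/178 = 86.0%, Regimen Y 210/254 = 82.7% → Drug A
Drug A wins overall and in every disease group — no reversal.

No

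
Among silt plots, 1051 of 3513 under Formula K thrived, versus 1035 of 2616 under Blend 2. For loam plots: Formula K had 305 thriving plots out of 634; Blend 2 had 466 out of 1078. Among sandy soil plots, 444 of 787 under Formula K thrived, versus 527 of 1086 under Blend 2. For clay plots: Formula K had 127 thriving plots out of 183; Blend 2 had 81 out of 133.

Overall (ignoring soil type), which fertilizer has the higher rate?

Blend 2

Silt: Formula K 1051/3513 = 29.9%, Blend 2 1035/2616 = 39.6% → Blend 2
Loam: Formula K 305/634 = 48.1%, Blend 2 466/1078 = 43.2% → Formula K
Sandy soil: Formula K 444/787 = 56.4%, Blend 2 527/1086 = 48.5% → Formula K
Clay: Formula K 127/183 = 69.4%, Blend 2 81/133 = 60.9% → Formula K
Overall: Formula K 1927/5117 = 37.7%, Blend 2 2109/4913 = 42.9% → Blend 2
(Neither sweeps every soil group, but Blend 2 has the higher pooled rate.)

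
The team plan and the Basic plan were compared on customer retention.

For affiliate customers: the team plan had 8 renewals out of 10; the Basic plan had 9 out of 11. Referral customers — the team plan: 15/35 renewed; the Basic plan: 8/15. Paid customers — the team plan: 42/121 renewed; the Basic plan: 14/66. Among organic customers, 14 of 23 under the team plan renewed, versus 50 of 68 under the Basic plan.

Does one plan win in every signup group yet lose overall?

No

Affiliate: the team plan 8/10 = 80.0%, the Basic plan 9/11 = 81.8% → the Basic plan
Referral: the team plan 15/35 = 42.9%, the Basic plan 8/15 = 53.3% → the Basic plan
Paid: the team plan 42/121 = 34.7%, the Basic plan 14/66 = 21.2% → the team plan
Organic: the team plan 14/23 = 60.9%, the Basic plan 50/68 = 73.5% → the Basic plan
Overall: the team plan 79/189 = 41.8%, the Basic plan 81/160 = 50.6% → the Basic plan
Neither sweeps: the team plan wins 1 of 4 groups, the Basic plan wins 3. The Basic plan wins overall but not every group — no Simpson reversal.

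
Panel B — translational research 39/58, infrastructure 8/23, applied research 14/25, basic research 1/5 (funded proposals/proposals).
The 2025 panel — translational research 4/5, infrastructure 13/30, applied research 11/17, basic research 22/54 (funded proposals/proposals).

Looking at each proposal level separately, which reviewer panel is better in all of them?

Translational research: Panel B 39/58 = 67.2%, the 2025 panel 4/5 = 80.0% → the 2025 panel
Infrastructure: Panel B 8/23 = 34.8%, the 2025 panel 13/30 = 43.3% → the 2025 panel
Applied research: Panel B 14/25 = 56.0%, the 2025 panel 11/17 = 64.7% → the 2025 panel
Basic research: Panel B 1/5 = 20.0%, the 2025 panel 22/54 = 40.7% → the 2025 panel
The 2025 panel has the higher rate in all 4 groups.

the 2025 panel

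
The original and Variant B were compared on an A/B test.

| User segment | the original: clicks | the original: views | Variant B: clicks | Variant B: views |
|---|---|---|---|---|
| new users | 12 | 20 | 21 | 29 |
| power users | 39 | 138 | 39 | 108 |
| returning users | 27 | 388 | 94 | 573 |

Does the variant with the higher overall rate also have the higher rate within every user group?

New users: the original 12/20 = 60.0%, Variant B 21/29 = 72.4% → Variant B
Power users: the original 39/138 = 28.3%, Variant B 39/108 = 36.1% → Variant B
Returning users: the original 27/388 = 7.0%, Variant B 94/573 = 16.4% → Variant B
Overall: the original 78/546 = 14.3%, Variant B 154/710 = 21.7% → Variant B
Variant B wins overall and in every user group — no reversal.

Yes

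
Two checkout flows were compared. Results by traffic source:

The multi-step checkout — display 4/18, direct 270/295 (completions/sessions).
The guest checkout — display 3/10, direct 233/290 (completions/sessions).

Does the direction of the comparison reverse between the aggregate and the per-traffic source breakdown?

No

Display: the multi-step checkout 4/18 = 22.2%, the guest checkout 3/10 = 30.0% → the guest checkout
Direct: the multi-step checkout 270/295 = 91.5%, the guest checkout 233/290 = 80.3% → the multi-step checkout
Overall: the multi-step checkout 274/313 = 87.5%, the guest checkout 236/300 = 78.7% → the multi-step checkout
Neither sweeps: the multi-step checkout wins 1 of 2 groups, the guest checkout wins 1. The multi-step checkout wins overall but not every group — no Simpson reversal.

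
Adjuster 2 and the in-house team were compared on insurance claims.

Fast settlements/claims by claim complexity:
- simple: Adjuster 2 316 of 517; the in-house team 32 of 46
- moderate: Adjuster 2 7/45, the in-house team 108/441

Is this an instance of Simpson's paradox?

Yes

Simple: Adjuster 2 316/517 = 61.1%, the in-house team 32/46 = 69.6% → the in-house team
Moderate: Adjuster 2 7/45 = 15.6%, the in-house team 108/441 = 24.5% → the in-house team
Overall: Adjuster 2 323/562 = 57.5%, the in-house team 140/487 = 28.7% → Adjuster 2
The in-house team wins each claim group but Adjuster 2 wins overall — the comparison reverses. The in-house team's claims skew toward moderate, which has a lower base rate.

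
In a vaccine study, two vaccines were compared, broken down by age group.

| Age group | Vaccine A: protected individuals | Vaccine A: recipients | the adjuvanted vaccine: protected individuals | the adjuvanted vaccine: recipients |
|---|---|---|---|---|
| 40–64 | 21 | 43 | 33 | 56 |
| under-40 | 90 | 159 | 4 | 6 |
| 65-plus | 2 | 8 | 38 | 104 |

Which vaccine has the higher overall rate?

Vaccine A

40–64: Vaccine A 21/43 = 48.8%, the adjuvanted vaccine 33/56 = 58.9% → the adjuvanted vaccine
Under-40: Vaccine A 90/159 = 56.6%, the adjuvanted vaccine 4/6 = 66.7% → the adjuvanted vaccine
65-plus: Vaccine A 2/8 = 25.0%, the adjuvanted vaccine 38/104 = 36.5% → the adjuvanted vaccine
Overall: Vaccine A 113/210 = 53.8%, the adjuvanted vaccine 75/166 = 45.2% → Vaccine A
(The adjuvanted vaccine wins every age group but Vaccine A wins overall — the adjuvanted vaccine's recipients skew toward the low-rate 65-plus group.)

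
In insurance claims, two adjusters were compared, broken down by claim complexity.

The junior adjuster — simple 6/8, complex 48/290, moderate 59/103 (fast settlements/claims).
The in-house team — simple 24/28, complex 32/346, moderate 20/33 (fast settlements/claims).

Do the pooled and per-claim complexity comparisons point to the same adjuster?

Simple: the junior adjuster 6/8 = 75.0%, the in-house team 24/28 = 85.7% → the in-house team
Complex: the junior adjuster 48/290 = 16.6%, the in-house team 32/346 = 9.2% → the junior adjuster
Moderate: the junior adjuster 59/103 = 57.3%, the in-house team 20/33 = 60.6% → the in-house team
Overall: the junior adjuster 113/401 = 28.2%, the in-house team 76/407 = 18.7% → the junior adjuster
Neither sweeps: the junior adjuster wins 1 of 3 groups, the in-house team wins 2. The junior adjuster wins overall but not every group — no Simpson reversal.

No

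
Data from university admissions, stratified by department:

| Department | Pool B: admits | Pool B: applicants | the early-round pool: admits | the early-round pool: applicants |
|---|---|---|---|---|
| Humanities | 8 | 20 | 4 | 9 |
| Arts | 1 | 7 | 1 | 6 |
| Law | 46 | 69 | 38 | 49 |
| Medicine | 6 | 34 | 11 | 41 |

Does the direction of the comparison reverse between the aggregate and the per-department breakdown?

No

Humanities: Pool B 8/20 = 40.0%, the early-round pool 4/9 = 44.4% → the early-round pool
Arts: Pool B 1/7 = 14.3%, the early-round pool 1/6 = 16.7% → the early-round pool
Law: Pool B 46/69 = 66.7%, the early-round pool 38/49 = 77.6% → the early-round pool
Medicine: Pool B 6/34 = 17.6%, the early-round pool 11/41 = 26.8% → the early-round pool
Overall: Pool B 61/130 = 46.9%, the early-round pool 54/105 = 51.4% → the early-round pool
The early-round pool wins overall and in every department group — no reversal.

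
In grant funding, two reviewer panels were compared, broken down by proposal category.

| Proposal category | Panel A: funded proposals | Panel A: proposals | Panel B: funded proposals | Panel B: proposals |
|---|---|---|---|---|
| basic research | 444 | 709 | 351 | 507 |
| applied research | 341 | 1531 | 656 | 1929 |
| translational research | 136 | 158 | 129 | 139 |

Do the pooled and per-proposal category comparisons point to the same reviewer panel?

Yes

Basic research: Panel A 444/709 = 62.6%, Panel B 351/507 = 69.2% → Panel B
Applied research: Panel A 341/1531 = 22.3%, Panel B 656/1929 = 34.0% → Panel B
Translational research: Panel A 136/158 = 86.1%, Panel B 129/139 = 92.8% → Panel B
Overall: Panel A 921/2398 = 38.4%, Panel B 1136/2575 = 44.1% → Panel B
Panel B wins overall and in every proposal group — no reversal.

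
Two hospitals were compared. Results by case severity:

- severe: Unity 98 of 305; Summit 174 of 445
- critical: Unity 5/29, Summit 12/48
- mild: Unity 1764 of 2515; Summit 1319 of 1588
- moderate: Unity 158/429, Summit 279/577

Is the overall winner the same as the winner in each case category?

Yes

Severe: Unity 98/305 = 32.1%, Summit 174/445 = 39.1% → Summit
Critical: Unity 5/29 = 17.2%, Summit 12/48 = 25.0% → Summit
Mild: Unity 1764/2515 = 70.1%, Summit 1319/1588 = 83.1% → Summit
Moderate: Unity 158/429 = 36.8%, Summit 279/577 = 48.4% → Summit
Overall: Unity 2025/3278 = 61.8%, Summit 1784/2658 = 67.1% → Summit
Summit wins overall and in every case group — no reversal.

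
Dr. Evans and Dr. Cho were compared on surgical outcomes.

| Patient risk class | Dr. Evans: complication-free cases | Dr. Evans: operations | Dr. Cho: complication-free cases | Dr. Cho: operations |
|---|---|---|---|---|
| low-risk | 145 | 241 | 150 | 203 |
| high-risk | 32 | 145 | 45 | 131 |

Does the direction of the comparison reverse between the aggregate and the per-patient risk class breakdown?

No

Low-risk: Dr. Evans 145/241 = 60.2%, Dr. Cho 150/203 = 73.9% → Dr. Cho
High-risk: Dr. Evans 32/145 = 22.1%, Dr. Cho 45/131 = 34.4% → Dr. Cho
Overall: Dr. Evans 177/386 = 45.9%, Dr. Cho 195/334 = 58.4% → Dr. Cho
Dr. Cho wins overall and in every patient risk group — no reversal.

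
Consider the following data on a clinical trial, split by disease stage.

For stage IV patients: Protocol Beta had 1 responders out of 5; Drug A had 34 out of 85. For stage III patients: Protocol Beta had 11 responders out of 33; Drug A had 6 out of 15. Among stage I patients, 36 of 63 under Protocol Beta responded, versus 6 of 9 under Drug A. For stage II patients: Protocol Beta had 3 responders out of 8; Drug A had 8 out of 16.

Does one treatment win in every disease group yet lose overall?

Stage IV: Protocol Beta 1/5 = 20.0%, Drug A 34/85 = 40.0% → Drug A
Stage III: Protocol Beta 11/33 = 33.3%, Drug A 6/15 = 40.0% → Drug A
Stage I: Protocol Beta 36/63 = 57.1%, Drug A 6/9 = 66.7% → Drug A
Stage II: Protocol Beta 3/8 = 37.5%, Drug A 8/16 = 50.0% → Drug A
Overall: Protocol Beta 51/109 = 46.8%, Drug A 54/125 = 43.2% → Protocol Beta
Drug A wins each disease group but Protocol Beta wins overall — the comparison reverses. Drug A's patients skew toward stage IV, which has a lower base rate.

Yes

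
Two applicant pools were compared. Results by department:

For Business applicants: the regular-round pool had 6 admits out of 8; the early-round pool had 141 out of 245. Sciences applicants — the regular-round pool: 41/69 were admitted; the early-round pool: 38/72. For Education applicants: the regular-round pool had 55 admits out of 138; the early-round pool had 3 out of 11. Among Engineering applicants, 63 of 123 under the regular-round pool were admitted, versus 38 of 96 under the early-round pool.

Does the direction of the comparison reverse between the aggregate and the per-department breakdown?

Yes

Business: the regular-round pool 6/8 = 75.0%, the early-round pool 141/245 = 57.6% → the regular-round pool
Sciences: the regular-round pool 41/69 = 59.4%, the early-round pool 38/72 = 52.8% → the regular-round pool
Education: the regular-round pool 55/138 = 39.9%, the early-round pool 3/11 = 27.3% → the regular-round pool
Engineering: the regular-round pool 63/123 = 51.2%, the early-round pool 38/96 = 39.6% → the regular-round pool
Overall: the regular-round pool 165/338 = 48.8%, the early-round pool 220/424 = 51.9% → the early-round pool
The regular-round pool wins each department group but the early-round pool wins overall — the comparison reverses. The regular-round pool's applicants skew toward Education, which has a lower base rate.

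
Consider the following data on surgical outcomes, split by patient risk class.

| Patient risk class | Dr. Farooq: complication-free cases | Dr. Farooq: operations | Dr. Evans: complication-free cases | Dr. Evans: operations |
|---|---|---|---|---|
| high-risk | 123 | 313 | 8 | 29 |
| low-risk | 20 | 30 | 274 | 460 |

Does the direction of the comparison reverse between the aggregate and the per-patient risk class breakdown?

Yes

High-risk: Dr. Farooq 123/313 = 39.3%, Dr. Evans 8/29 = 27.6% → Dr. Farooq
Low-risk: Dr. Farooq 20/30 = 66.7%, Dr. Evans 274/460 = 59.6% → Dr. Farooq
Overall: Dr. Farooq 143/343 = 41.7%, Dr. Evans 282/489 = 57.7% → Dr. Evans
Dr. Farooq wins each patient risk group but Dr. Evans wins overall — the comparison reverses. Dr. Farooq's operations skew toward high-risk, which has a lower base rate.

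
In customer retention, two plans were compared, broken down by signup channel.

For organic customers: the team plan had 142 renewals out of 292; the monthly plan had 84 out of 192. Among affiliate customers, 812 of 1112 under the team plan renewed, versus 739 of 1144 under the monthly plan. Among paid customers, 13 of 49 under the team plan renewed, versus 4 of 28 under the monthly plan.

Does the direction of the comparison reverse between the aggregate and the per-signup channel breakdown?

No

Organic: the team plan 142/292 = 48.6%, the monthly plan 84/192 = 43.8% → the team plan
Affiliate: the team plan 812/1112 = 73.0%, the monthly plan 739/1144 = 64.6% → the team plan
Paid: the team plan 13/49 = 26.5%, the monthly plan 4/28 = 14.3% → the team plan
Overall: the team plan 967/1453 = 66.6%, the monthly plan 827/1364 = 60.6% → the team plan
The team plan wins overall and in every signup group — no reversal.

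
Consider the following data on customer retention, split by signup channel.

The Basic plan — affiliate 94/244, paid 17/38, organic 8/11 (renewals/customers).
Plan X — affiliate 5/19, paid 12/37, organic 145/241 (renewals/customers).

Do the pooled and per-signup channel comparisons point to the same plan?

No

Affiliate: the Basic plan 94/244 = 38.5%, Plan X 5/19 = 26.3% → the Basic plan
Paid: the Basic plan 17/38 = 44.7%, Plan X 12/37 = 32.4% → the Basic plan
Organic: the Basic plan 8/11 = 72.7%, Plan X 145/241 = 60.2% → the Basic plan
Overall: the Basic plan 119/293 = 40.6%, Plan X 162/297 = 54.5% → Plan X
The Basic plan wins each signup group but Plan X wins overall — the comparison reverses. The Basic plan's customers skew toward affiliate, which has a lower base rate.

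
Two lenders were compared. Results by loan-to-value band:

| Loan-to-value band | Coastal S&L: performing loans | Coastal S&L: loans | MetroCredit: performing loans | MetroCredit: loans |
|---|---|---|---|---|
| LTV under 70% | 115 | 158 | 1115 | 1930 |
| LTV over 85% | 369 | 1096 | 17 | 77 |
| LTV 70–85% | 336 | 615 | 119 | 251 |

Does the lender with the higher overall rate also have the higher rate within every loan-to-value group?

LTV under 70%: Coastal S&L 115/158 = 72.8%, MetroCredit 1115/1930 = 57.8% → Coastal S&L
LTV over 85%: Coastal S&L 369/1096 = 33.7%, MetroCredit 17/77 = 22.1% → Coastal S&L
LTV 70–85%: Coastal S&L 336/615 = 54.6%, MetroCredit 119/251 = 47.4% → Coastal S&L
Overall: Coastal S&L 820/1869 = 43.9%, MetroCredit 1251/2258 = 55.4% → MetroCredit
Coastal S&L wins each loan-to-value group but MetroCredit wins overall — the comparison reverses. Coastal S&L's loans skew toward LTV over 85%, which has a lower base rate.

No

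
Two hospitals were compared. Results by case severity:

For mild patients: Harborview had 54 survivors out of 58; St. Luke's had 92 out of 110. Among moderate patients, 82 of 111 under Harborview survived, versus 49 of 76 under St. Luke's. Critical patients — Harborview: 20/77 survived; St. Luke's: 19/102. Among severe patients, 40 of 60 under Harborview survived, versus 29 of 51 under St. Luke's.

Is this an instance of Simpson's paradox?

Mild: Harborview 54/58 = 93.1%, St. Luke's 92/110 = 83.6% → Harborview
Moderate: Harborview 82/111 = 73.9%, St. Luke's 49/76 = 64.5% → Harborview
Critical: Harborview 20/77 = 26.0%, St. Luke's 19/102 = 18.6% → Harborview
Severe: Harborview 40/60 = 66.7%, St. Luke's 29/51 = 56.9% → Harborview
Overall: Harborview 196/306 = 64.1%, St. Luke's 189/339 = 55.8% → Harborview
Harborview wins overall and in every case group — no reversal.

No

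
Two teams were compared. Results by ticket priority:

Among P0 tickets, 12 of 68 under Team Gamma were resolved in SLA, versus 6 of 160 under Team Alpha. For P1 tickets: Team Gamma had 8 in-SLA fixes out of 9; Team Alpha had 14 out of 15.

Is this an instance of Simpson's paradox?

No

P0: Team Gamma 12/68 = 17.6%, Team Alpha 6/160 = 3.8% → Team Gamma
P1: Team Gamma 8/9 = 88.9%, Team Alpha 14/15 = 93.3% → Team Alpha
Overall: Team Gamma 20/77 = 26.0%, Team Alpha 20/175 = 11.4% → Team Gamma
Neither sweeps: Team Gamma wins 1 of 2 groups, Team Alpha wins 1. Team Gamma wins overall but not every group — no Simpson reversal.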